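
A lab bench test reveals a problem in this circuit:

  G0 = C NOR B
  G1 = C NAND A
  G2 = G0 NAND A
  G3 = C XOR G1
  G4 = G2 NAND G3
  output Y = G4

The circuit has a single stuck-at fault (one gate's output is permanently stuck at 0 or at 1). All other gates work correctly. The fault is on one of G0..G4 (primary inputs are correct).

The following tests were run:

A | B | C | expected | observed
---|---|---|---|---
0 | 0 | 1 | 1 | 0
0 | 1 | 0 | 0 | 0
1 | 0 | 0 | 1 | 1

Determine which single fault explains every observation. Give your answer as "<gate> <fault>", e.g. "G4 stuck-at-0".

Fault-free values for test 1 (A=0, B=0, C=1): G0=0, G1=1, G2=1, G3=0, G4=1, giving Y=1. Observed 0.
Test 1: faults giving observed 0 are {G1 stuck-at-0, G3 stuck-at-1, G4 stuck-at-0}.
Test 2 (A=0, B=1, C=0): fault-free G0=0, G1=1, G2=1, G3=1, G4=0 → 0; observed 0. Eliminates G1 stuck-at-0.
Test 3 (A=1, B=0, C=0): fault-free G0=1, G1=1, G2=0, G3=1, G4=1 → 1; observed 1. Eliminates G4 stuck-at-0.
Only G3 stuck-at-1 is consistent with every test.

G3 stuck-at-1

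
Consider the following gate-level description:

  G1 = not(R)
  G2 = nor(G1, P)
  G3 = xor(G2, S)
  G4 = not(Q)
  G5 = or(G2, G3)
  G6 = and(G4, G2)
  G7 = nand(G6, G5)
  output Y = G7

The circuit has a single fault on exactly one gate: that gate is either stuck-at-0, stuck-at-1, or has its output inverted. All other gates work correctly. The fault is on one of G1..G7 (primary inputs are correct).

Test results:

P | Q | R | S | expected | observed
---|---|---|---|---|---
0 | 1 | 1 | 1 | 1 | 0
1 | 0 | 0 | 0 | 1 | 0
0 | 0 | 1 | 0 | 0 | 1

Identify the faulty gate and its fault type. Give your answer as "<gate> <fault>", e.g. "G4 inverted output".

G7 inverted output

Fault-free values for test 1 (P=0, Q=1, R=1, S=1): G1=0, G2=1, G3=0, G4=0, G5=1, G6=0, G7=1, giving Y=1. Observed 0.
Test 1: faults giving observed 0 are {G4 stuck-at-1, G4 inverted output, G6 stuck-at-1, G6 inverted output, G7 stuck-at-0, G7 inverted output}.
Test 2 (P=1, Q=0, R=0, S=0): fault-free G1=1, G2=0, G3=0, G4=1, G5=0, G6=0, G7=1 → 1; observed 0. Eliminates G4 stuck-at-1, G4 inverted output, G6 stuck-at-1, G6 inverted output.
Test 3 (P=0, Q=0, R=1, S=0): fault-free G1=0, G2=1, G3=1, G4=1, G5=1, G6=1, G7=0 → 0; observed 1. Eliminates G7 stuck-at-0.
Only G7 inverted output is consistent with every test.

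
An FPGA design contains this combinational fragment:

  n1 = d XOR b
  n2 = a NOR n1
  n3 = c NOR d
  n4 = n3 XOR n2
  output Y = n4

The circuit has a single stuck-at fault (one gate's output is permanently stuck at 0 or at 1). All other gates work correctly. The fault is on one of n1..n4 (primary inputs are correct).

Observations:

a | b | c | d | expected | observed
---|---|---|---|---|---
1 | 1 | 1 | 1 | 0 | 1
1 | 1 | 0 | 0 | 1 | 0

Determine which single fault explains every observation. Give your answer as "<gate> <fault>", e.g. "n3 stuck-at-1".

n2 stuck-at-1

Fault-free values for test 1 (a=1, b=1, c=1, d=1): n1=0, n2=0, n3=0, n4=0, giving Y=0. Observed 1.
Test 1: faults giving observed 1 are {n2 stuck-at-1, n3 stuck-at-1, n4 stuck-at-1}.
Test 2 (a=1, b=1, c=0, d=0): fault-free n1=1, n2=0, n3=1, n4=1 → 1; observed 0. Eliminates n3 stuck-at-1, n4 stuck-at-1.
Only n2 stuck-at-1 is consistent with every test.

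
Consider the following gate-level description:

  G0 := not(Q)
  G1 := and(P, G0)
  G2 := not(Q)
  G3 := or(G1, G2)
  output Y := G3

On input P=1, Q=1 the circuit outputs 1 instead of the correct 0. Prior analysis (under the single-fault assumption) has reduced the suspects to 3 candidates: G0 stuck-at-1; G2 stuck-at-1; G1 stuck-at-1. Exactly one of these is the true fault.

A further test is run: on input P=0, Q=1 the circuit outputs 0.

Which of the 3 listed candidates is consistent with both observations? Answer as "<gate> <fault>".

Evaluate each candidate on input P=0, Q=1:
  G0 stuck-at-1: G0=1 [stuck-at-1], G1=0, G2=0, G3=0 → 0 — matches
  G2 stuck-at-1: G0=0, G1=0, G2=1 [stuck-at-1], G3=1 → 1 — eliminated
  G1 stuck-at-1: G0=0, G1=1 [stuck-at-1], G2=0, G3=1 → 1 — eliminated
Only G0 stuck-at-1 reproduces the observed 0.

G0 stuck-at-1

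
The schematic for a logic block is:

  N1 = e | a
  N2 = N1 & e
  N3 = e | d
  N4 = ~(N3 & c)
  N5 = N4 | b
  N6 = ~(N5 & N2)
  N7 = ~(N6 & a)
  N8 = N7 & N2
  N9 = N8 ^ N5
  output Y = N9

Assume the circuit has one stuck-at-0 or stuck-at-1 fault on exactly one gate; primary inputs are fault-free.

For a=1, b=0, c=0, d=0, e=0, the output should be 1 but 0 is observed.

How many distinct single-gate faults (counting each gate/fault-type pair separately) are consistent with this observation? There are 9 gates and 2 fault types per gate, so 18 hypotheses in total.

Fault-free: N1=1, N2=0, N3=0, N4=1, N5=1, N6=1, N7=0, N8=0, N9=1 → 1. Observed 0.
  N1: none of the 2 fault types match ✗
  N2: stuck-at-1 ✓; others ✗
  N3: none of the 2 fault types match ✗
  N4: stuck-at-0 ✓; others ✗
  N5: stuck-at-0 ✓; others ✗
  N6: none of the 2 fault types match ✗
  N7: none of the 2 fault types match ✗
  N8: stuck-at-1 ✓; others ✗
  N9: stuck-at-0 ✓; others ✗
Consistent faults: {N2 stuck-at-1, N4 stuck-at-0, N5 stuck-at-0, N8 stuck-at-1, N9 stuck-at-0} — 5 in all.

5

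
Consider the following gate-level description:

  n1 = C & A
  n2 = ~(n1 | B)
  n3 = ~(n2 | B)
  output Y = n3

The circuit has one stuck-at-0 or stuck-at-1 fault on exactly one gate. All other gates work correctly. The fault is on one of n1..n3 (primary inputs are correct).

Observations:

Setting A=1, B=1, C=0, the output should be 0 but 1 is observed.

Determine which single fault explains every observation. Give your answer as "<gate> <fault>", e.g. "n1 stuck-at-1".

Fault-free values for test 1 (A=1, B=1, C=0): n1=0, n2=0, n3=0, giving Y=0. Observed 1.
Test 1: faults giving observed 1 are {n3 stuck-at-1}.
Only n3 stuck-at-1 is consistent with every test.

n3 stuck-at-1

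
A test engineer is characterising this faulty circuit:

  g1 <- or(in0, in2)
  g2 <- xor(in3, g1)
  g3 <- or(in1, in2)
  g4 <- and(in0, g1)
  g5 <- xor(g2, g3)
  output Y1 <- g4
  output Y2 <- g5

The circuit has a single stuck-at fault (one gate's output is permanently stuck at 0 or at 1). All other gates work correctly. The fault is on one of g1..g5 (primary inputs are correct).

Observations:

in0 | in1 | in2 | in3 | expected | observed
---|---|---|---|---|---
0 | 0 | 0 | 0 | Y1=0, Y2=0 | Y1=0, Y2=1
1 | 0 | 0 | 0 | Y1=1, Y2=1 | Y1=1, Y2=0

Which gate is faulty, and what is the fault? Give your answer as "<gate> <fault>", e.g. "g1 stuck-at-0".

g3 stuck-at-1

Fault-free values for test 1 (in0=0, in1=0, in2=0, in3=0): g1=0, g2=0, g3=0, g4=0, g5=0, giving Y1=0, Y2=0. Observed Y1=0, Y2=1.
Test 1: faults giving observed Y1=0, Y2=1 are {g1 stuck-at-1, g2 stuck-at-1, g3 stuck-at-1, g5 stuck-at-1}.
Test 2 (in0=1, in1=0, in2=0, in3=0): fault-free g1=1, g2=1, g3=0, g4=1, g5=1 → Y1=1, Y2=1; observed Y1=1, Y2=0. Eliminates g1 stuck-at-1, g2 stuck-at-1, g5 stuck-at-1.
Only g3 stuck-at-1 is consistent with every test.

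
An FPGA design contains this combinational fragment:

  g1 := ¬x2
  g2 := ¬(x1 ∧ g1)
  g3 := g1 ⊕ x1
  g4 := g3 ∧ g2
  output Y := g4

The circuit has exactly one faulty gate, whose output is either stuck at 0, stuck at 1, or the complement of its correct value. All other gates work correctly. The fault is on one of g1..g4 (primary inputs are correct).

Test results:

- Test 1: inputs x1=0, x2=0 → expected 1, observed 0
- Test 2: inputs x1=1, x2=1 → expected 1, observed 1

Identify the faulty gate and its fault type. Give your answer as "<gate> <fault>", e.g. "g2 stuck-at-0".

Fault-free values for test 1 (x1=0, x2=0): g1=1, g2=1, g3=1, g4=1, giving Y=1. Observed 0.
Test 1: faults giving observed 0 are {g1 stuck-at-0, g1 inverted output, g2 stuck-at-0, g2 inverted output, g3 stuck-at-0, g3 inverted output, g4 stuck-at-0, g4 inverted output}.
Test 2 (x1=1, x2=1): fault-free g1=0, g2=1, g3=1, g4=1 → 1; observed 1. Eliminates g1 inverted output, g2 stuck-at-0, g2 inverted output, g3 stuck-at-0, g3 inverted output, g4 stuck-at-0, g4 inverted output.
Only g1 stuck-at-0 is consistent with every test.

g1 stuck-at-0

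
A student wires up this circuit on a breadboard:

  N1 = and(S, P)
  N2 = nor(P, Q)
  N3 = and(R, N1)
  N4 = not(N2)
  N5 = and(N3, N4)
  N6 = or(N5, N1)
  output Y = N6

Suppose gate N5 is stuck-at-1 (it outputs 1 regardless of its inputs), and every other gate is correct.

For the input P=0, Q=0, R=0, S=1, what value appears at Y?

Propagate with N5 forced: N1=0, N2=1, N3=0, N4=0, N5=1 [stuck-at-1], N6=1.
So Y = 1. (Without the fault it would be 0.)

1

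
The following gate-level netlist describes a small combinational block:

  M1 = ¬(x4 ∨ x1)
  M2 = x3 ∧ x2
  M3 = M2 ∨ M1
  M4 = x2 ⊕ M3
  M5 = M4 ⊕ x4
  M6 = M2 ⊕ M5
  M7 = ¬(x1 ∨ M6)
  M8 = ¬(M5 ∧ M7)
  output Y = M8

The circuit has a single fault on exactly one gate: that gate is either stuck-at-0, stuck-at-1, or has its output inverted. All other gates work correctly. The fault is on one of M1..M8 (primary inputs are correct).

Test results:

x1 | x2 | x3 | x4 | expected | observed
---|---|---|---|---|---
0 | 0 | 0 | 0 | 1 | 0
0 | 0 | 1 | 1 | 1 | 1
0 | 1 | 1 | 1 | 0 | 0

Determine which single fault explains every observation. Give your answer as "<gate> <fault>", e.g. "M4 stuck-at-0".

Fault-free values for test 1 (x1=0, x2=0, x3=0, x4=0): M1=1, M2=0, M3=1, M4=1, M5=1, M6=1, M7=0, M8=1, giving Y=1. Observed 0.
Test 1: faults giving observed 0 are {M2 stuck-at-1, M2 inverted output, M6 stuck-at-0, M6 inverted output, M7 stuck-at-1, M7 inverted output, M8 stuck-at-0, M8 inverted output}.
Test 2 (x1=0, x2=0, x3=1, x4=1): fault-free M1=0, M2=0, M3=0, M4=0, M5=1, M6=1, M7=0, M8=1 → 1; observed 1. Eliminates M6 stuck-at-0, M6 inverted output, M7 stuck-at-1, M7 inverted output, M8 stuck-at-0, M8 inverted output.
Test 3 (x1=0, x2=1, x3=1, x4=1): fault-free M1=0, M2=1, M3=1, M4=0, M5=1, M6=0, M7=1, M8=0 → 0; observed 0. Eliminates M2 inverted output.
Only M2 stuck-at-1 is consistent with every test.

M2 stuck-at-1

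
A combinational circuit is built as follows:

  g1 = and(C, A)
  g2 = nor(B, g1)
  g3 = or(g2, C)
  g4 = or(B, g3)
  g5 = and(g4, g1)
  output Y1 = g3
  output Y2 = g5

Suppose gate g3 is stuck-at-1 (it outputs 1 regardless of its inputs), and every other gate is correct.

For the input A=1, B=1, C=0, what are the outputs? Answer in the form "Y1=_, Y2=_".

Y1=1, Y2=0

Propagate with g3 forced: g1=0, g2=0, g3=1 [stuck-at-1], g4=1, g5=0.
So the outputs are Y1=1, Y2=0. (Without the fault they would be Y1=0, Y2=0.)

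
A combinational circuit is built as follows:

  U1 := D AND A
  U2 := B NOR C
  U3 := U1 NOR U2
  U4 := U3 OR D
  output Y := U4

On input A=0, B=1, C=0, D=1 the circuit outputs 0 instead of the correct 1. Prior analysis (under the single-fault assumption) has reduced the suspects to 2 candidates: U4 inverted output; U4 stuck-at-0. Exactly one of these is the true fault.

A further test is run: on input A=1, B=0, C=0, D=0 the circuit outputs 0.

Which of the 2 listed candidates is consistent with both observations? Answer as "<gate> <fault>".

U4 stuck-at-0

Evaluate each candidate on input A=1, B=0, C=0, D=0:
  U4 inverted output: U1=0, U2=1, U3=0, U4=1 [inverted output] → 1 — eliminated
  U4 stuck-at-0: U1=0, U2=1, U3=0, U4=0 [stuck-at-0] → 0 — matches
Only U4 stuck-at-0 reproduces the observed 0.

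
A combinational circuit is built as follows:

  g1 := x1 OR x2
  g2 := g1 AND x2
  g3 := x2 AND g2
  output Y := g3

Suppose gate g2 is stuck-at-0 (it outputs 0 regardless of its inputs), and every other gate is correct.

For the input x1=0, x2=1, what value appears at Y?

Propagate with g2 forced: g1=1, g2=0 [stuck-at-0], g3=0.
So Y = 0. (Without the fault it would be 1.)

0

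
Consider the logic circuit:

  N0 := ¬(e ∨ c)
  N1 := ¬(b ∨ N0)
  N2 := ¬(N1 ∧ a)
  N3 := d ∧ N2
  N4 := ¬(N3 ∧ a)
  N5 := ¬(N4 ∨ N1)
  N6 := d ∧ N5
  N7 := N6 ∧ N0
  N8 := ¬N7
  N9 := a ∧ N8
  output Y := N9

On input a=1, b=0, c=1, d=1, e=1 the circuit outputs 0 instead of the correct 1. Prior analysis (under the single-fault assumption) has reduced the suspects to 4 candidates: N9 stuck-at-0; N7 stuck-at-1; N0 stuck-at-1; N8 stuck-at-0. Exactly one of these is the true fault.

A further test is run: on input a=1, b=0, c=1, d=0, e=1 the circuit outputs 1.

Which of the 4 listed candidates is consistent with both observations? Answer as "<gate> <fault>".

N0 stuck-at-1

Evaluate each candidate on input a=1, b=0, c=1, d=0, e=1:
  N9 stuck-at-0: N0=0, N1=1, N2=0, N3=0, N4=1, N5=0, N6=0, N7=0, N8=1, N9=0 [stuck-at-0] → 0 — eliminated
  N7 stuck-at-1: N0=0, N1=1, N2=0, N3=0, N4=1, N5=0, N6=0, N7=1 [stuck-at-1], N8=0, N9=0 → 0 — eliminated
  N0 stuck-at-1: N0=1 [stuck-at-1], N1=0, N2=1, N3=0, N4=1, N5=0, N6=0, N7=0, N8=1, N9=1 → 1 — matches
  N8 stuck-at-0: N0=0, N1=1, N2=0, N3=0, N4=1, N5=0, N6=0, N7=0, N8=0 [stuck-at-0], N9=0 → 0 — eliminated
Only N0 stuck-at-1 reproduces the observed 1.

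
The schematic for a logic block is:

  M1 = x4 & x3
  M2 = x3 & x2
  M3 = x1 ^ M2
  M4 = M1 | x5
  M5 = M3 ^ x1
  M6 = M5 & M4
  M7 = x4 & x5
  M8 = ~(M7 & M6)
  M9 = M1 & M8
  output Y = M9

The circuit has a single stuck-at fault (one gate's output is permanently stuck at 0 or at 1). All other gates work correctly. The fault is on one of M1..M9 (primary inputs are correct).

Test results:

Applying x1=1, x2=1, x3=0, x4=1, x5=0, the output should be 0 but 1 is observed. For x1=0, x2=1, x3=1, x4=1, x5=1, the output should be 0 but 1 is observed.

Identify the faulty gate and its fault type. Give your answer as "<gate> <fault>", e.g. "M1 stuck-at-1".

M9 stuck-at-1

Fault-free values for test 1 (x1=1, x2=1, x3=0, x4=1, x5=0): M1=0, M2=0, M3=1, M4=0, M5=0, M6=0, M7=0, M8=1, M9=0, giving Y=0. Observed 1.
Test 1: faults giving observed 1 are {M1 stuck-at-1, M9 stuck-at-1}.
Test 2 (x1=0, x2=1, x3=1, x4=1, x5=1): fault-free M1=1, M2=1, M3=1, M4=1, M5=1, M6=1, M7=1, M8=0, M9=0 → 0; observed 1. Eliminates M1 stuck-at-1.
Only M9 stuck-at-1 is consistent with every test.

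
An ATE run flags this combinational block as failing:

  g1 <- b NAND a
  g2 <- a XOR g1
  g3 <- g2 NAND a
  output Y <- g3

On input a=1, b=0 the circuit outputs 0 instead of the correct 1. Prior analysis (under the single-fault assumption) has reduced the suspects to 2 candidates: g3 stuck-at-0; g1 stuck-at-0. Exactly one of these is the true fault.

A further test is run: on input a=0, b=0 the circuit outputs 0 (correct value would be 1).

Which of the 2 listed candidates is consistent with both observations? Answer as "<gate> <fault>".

g3 stuck-at-0

Evaluate each candidate on input a=0, b=0:
  g3 stuck-at-0: g1=1, g2=1, g3=0 [stuck-at-0] → 0 — matches
  g1 stuck-at-0: g1=0 [stuck-at-0], g2=0, g3=1 → 1 — eliminated
Only g3 stuck-at-0 reproduces the observed 0.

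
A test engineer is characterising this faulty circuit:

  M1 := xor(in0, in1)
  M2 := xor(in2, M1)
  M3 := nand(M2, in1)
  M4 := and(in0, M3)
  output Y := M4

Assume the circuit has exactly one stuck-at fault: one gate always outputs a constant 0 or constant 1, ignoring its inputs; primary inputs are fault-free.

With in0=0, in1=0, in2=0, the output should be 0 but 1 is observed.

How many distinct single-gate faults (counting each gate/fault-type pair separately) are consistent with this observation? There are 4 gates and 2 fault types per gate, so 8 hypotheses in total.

1

Fault-free: M1=0, M2=0, M3=1, M4=0 → 0. Observed 1.
  M1 stuck-at-0: output 0 ✗
  M1 stuck-at-1: output 0 ✗
  M2 stuck-at-0: output 0 ✗
  M2 stuck-at-1: output 0 ✗
  M3 stuck-at-0: output 0 ✗
  M3 stuck-at-1: output 0 ✗
  M4 stuck-at-0: output 0 ✗
  M4 stuck-at-1: output 1 ✓
Consistent faults: {M4 stuck-at-1} — 1 in all.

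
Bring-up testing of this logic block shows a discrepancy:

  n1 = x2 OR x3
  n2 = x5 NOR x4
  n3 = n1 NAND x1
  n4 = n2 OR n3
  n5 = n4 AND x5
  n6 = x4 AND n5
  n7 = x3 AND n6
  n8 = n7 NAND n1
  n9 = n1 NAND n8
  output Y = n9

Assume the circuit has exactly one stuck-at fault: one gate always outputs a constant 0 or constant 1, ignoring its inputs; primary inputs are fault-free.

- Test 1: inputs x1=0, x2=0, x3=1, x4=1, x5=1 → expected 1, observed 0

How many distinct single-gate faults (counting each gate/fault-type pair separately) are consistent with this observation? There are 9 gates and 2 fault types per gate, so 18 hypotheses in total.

7

Fault-free: n1=1, n2=0, n3=1, n4=1, n5=1, n6=1, n7=1, n8=0, n9=1 → 1. Observed 0.
  n1: none of the 2 fault types match ✗
  n2: none of the 2 fault types match ✗
  n3: stuck-at-0 ✓; others ✗
  n4: stuck-at-0 ✓; others ✗
  n5: stuck-at-0 ✓; others ✗
  n6: stuck-at-0 ✓; others ✗
  n7: stuck-at-0 ✓; others ✗
  n8: stuck-at-1 ✓; others ✗
  n9: stuck-at-0 ✓; others ✗
Consistent faults: {n3 stuck-at-0, n4 stuck-at-0, n5 stuck-at-0, n6 stuck-at-0, n7 stuck-at-0, n8 stuck-at-1, n9 stuck-at-0} — 7 in all.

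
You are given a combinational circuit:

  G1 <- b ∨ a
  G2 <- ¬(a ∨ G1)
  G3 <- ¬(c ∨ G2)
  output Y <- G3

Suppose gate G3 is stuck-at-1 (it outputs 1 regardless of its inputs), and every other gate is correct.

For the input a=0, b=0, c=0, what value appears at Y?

1

Propagate with G3 forced: G1=0, G2=1, G3=1 [stuck-at-1].
So Y = 1. (Without the fault it would be 0.)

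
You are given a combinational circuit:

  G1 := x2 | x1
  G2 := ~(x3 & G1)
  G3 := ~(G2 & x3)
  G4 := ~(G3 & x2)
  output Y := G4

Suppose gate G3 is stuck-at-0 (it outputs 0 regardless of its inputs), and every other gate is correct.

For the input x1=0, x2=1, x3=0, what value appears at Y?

Propagate with G3 forced: G1=1, G2=1, G3=0 [stuck-at-0], G4=1.
So Y = 1. (Without the fault it would be 0.)

1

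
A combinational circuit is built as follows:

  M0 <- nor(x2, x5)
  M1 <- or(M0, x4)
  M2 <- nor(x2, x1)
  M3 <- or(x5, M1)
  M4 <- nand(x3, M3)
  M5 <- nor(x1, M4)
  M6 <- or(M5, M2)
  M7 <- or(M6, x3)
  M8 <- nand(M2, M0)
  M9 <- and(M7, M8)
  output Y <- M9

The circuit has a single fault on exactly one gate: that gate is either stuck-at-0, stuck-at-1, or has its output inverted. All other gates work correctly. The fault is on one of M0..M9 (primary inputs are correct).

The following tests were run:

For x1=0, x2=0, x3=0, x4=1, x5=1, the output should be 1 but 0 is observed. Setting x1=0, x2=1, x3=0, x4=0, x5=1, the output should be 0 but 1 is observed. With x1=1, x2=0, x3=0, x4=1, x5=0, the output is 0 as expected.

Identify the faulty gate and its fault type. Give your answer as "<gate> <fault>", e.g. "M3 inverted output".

M2 inverted output

Fault-free values for test 1 (x1=0, x2=0, x3=0, x4=1, x5=1): M0=0, M1=1, M2=1, M3=1, M4=1, M5=0, M6=1, M7=1, M8=1, M9=1, giving Y=1. Observed 0.
Test 1: faults giving observed 0 are {M0 stuck-at-1, M0 inverted output, M2 stuck-at-0, M2 inverted output, M6 stuck-at-0, M6 inverted output, M7 stuck-at-0, M7 inverted output, M8 stuck-at-0, M8 inverted output, M9 stuck-at-0, M9 inverted output}.
Test 2 (x1=0, x2=1, x3=0, x4=0, x5=1): fault-free M0=0, M1=0, M2=0, M3=1, M4=1, M5=0, M6=0, M7=0, M8=1, M9=0 → 0; observed 1. Eliminates M0 stuck-at-1, M0 inverted output, M2 stuck-at-0, M6 stuck-at-0, M7 stuck-at-0, M8 stuck-at-0, M8 inverted output, M9 stuck-at-0.
Test 3 (x1=1, x2=0, x3=0, x4=1, x5=0): fault-free M0=1, M1=1, M2=0, M3=1, M4=1, M5=0, M6=0, M7=0, M8=1, M9=0 → 0; observed 0. Eliminates M6 inverted output, M7 inverted output, M9 inverted output.
Only M2 inverted output is consistent with every test.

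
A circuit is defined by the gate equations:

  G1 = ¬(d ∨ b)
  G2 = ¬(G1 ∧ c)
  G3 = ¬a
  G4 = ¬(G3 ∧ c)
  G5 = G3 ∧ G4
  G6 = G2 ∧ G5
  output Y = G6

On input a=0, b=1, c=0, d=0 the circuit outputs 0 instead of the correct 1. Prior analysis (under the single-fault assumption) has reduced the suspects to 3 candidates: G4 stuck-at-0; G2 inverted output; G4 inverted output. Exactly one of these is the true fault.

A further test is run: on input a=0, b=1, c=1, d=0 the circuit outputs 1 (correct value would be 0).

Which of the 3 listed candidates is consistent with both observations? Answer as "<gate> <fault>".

Evaluate each candidate on input a=0, b=1, c=1, d=0:
  G4 stuck-at-0: G1=0, G2=1, G3=1, G4=0 [stuck-at-0], G5=0, G6=0 → 0 — eliminated
  G2 inverted output: G1=0, G2=0 [inverted output], G3=1, G4=0, G5=0, G6=0 → 0 — eliminated
  G4 inverted output: G1=0, G2=1, G3=1, G4=1 [inverted output], G5=1, G6=1 → 1 — matches
Only G4 inverted output reproduces the observed 1.

G4 inverted output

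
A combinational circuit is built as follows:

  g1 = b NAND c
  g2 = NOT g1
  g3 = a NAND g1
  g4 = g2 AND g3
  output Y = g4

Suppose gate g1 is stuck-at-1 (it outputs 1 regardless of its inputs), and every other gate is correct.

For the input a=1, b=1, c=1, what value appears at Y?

Propagate with g1 forced: g1=1 [stuck-at-1], g2=0, g3=0, g4=0.
So Y = 0. (Without the fault it would be 1.)

0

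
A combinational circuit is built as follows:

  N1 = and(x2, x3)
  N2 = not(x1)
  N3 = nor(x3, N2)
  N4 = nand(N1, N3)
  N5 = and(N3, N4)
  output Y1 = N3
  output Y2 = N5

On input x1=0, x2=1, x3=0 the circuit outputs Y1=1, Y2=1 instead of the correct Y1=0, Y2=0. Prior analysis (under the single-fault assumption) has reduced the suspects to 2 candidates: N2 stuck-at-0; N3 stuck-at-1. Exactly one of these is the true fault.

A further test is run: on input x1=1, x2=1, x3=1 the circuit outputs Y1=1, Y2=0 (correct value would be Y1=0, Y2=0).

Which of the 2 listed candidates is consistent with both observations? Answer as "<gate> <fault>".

Evaluate each candidate on input x1=1, x2=1, x3=1:
  N2 stuck-at-0: N1=1, N2=0 [stuck-at-0], N3=0, N4=1, N5=0 → Y1=0, Y2=0 — eliminated
  N3 stuck-at-1: N1=1, N2=0, N3=1 [stuck-at-1], N4=0, N5=0 → Y1=1, Y2=0 — matches
Only N3 stuck-at-1 reproduces the observed Y1=1, Y2=0.

N3 stuck-at-1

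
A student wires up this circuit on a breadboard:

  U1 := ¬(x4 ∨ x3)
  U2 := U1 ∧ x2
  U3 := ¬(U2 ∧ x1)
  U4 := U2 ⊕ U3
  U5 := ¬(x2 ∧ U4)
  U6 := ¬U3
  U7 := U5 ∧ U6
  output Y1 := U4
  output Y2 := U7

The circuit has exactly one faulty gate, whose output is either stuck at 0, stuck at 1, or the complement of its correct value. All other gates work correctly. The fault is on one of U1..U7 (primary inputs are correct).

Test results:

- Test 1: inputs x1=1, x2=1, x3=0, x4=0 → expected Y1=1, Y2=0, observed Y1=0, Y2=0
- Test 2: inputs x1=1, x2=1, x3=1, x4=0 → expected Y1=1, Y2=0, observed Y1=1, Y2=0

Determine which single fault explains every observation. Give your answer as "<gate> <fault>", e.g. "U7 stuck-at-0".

Fault-free values for test 1 (x1=1, x2=1, x3=0, x4=0): U1=1, U2=1, U3=0, U4=1, U5=0, U6=1, U7=0, giving Y1=1, Y2=0. Observed Y1=0, Y2=0.
Test 1: faults giving observed Y1=0, Y2=0 are {U3 stuck-at-1, U3 inverted output}.
Test 2 (x1=1, x2=1, x3=1, x4=0): fault-free U1=0, U2=0, U3=1, U4=1, U5=0, U6=0, U7=0 → Y1=1, Y2=0; observed Y1=1, Y2=0. Eliminates U3 inverted output.
Only U3 stuck-at-1 is consistent with every test.

U3 stuck-at-1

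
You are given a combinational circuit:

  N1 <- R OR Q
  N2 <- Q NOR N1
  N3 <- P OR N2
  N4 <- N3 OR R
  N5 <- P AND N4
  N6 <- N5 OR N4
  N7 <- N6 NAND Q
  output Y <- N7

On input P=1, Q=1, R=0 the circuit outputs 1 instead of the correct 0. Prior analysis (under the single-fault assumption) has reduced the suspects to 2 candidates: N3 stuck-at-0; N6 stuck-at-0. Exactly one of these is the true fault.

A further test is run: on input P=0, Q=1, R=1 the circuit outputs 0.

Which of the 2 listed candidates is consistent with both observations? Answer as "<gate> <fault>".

Evaluate each candidate on input P=0, Q=1, R=1:
  N3 stuck-at-0: N1=1, N2=0, N3=0 [stuck-at-0], N4=1, N5=0, N6=1, N7=0 → 0 — matches
  N6 stuck-at-0: N1=1, N2=0, N3=0, N4=1, N5=0, N6=0 [stuck-at-0], N7=1 → 1 — eliminated
Only N3 stuck-at-0 reproduces the observed 0.

N3 stuck-at-0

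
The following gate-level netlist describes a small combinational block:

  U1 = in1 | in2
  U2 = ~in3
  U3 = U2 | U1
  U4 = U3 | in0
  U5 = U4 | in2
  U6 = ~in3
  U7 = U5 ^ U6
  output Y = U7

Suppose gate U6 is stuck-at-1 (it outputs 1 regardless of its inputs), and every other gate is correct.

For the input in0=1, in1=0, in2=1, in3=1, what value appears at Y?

0

Propagate with U6 forced: U1=1, U2=0, U3=1, U4=1, U5=1, U6=1 [stuck-at-1], U7=0.
So Y = 0. (Without the fault it would be 1.)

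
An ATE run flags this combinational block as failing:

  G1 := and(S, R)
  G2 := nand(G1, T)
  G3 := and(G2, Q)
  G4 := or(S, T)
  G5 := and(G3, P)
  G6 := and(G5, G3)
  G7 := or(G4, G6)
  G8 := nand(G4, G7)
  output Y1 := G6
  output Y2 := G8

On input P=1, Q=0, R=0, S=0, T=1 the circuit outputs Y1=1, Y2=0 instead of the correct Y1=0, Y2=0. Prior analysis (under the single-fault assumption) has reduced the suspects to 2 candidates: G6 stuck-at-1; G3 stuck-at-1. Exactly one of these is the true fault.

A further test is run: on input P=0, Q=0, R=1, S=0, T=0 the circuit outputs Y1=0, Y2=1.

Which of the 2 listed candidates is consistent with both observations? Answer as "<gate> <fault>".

G3 stuck-at-1

Evaluate each candidate on input P=0, Q=0, R=1, S=0, T=0:
  G6 stuck-at-1: G1=0, G2=1, G3=0, G4=0, G5=0, G6=1 [stuck-at-1], G7=1, G8=1 → Y1=1, Y2=1 — eliminated
  G3 stuck-at-1: G1=0, G2=1, G3=1 [stuck-at-1], G4=0, G5=0, G6=0, G7=0, G8=1 → Y1=0, Y2=1 — matches
Only G3 stuck-at-1 reproduces the observed Y1=0, Y2=1.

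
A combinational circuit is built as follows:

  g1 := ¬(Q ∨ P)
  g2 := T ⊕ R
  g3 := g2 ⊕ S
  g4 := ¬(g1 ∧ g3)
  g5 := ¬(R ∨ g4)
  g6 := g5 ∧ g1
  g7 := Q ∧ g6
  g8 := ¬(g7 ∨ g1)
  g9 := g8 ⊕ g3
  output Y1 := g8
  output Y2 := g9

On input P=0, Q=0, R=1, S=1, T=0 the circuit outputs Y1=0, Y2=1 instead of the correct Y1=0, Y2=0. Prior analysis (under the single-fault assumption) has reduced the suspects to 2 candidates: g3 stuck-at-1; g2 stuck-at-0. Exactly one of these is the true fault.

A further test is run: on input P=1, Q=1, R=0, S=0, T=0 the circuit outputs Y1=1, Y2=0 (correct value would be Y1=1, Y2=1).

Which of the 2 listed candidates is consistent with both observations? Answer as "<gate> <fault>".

Evaluate each candidate on input P=1, Q=1, R=0, S=0, T=0:
  g3 stuck-at-1: g1=0, g2=0, g3=1 [stuck-at-1], g4=1, g5=0, g6=0, g7=0, g8=1, g9=0 → Y1=1, Y2=0 — matches
  g2 stuck-at-0: g1=0, g2=0 [stuck-at-0], g3=0, g4=1, g5=0, g6=0, g7=0, g8=1, g9=1 → Y1=1, Y2=1 — eliminated
Only g3 stuck-at-1 reproduces the observed Y1=1, Y2=0.

g3 stuck-at-1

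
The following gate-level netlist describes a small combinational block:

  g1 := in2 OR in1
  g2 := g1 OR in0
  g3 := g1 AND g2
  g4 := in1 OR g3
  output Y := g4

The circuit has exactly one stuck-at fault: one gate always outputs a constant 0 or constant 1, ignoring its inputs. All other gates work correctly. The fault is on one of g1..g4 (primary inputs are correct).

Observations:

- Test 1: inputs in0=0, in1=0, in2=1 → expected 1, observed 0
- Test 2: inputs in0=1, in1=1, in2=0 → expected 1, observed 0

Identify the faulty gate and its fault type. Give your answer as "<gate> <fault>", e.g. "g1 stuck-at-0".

g4 stuck-at-0

Fault-free values for test 1 (in0=0, in1=0, in2=1): g1=1, g2=1, g3=1, g4=1, giving Y=1. Observed 0.
Test 1: faults giving observed 0 are {g1 stuck-at-0, g2 stuck-at-0, g3 stuck-at-0, g4 stuck-at-0}.
Test 2 (in0=1, in1=1, in2=0): fault-free g1=1, g2=1, g3=1, g4=1 → 1; observed 0. Eliminates g1 stuck-at-0, g2 stuck-at-0, g3 stuck-at-0.
Only g4 stuck-at-0 is consistent with every test.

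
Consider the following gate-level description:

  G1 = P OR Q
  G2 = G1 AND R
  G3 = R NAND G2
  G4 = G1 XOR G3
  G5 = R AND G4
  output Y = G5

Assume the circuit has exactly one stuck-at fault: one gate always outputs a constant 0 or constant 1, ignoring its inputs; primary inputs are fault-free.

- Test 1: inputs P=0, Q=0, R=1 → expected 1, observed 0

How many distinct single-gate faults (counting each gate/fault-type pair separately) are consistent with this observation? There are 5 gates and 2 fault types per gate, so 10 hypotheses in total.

4

Fault-free: G1=0, G2=0, G3=1, G4=1, G5=1 → 1. Observed 0.
  G1 stuck-at-0: output 1 ✗
  G1 stuck-at-1: output 1 ✗
  G2 stuck-at-0: output 1 ✗
  G2 stuck-at-1: output 0 ✓
  G3 stuck-at-0: output 0 ✓
  G3 stuck-at-1: output 1 ✗
  G4 stuck-at-0: output 0 ✓
  G4 stuck-at-1: output 1 ✗
  G5 stuck-at-0: output 0 ✓
  G5 stuck-at-1: output 1 ✗
Consistent faults: {G2 stuck-at-1, G3 stuck-at-0, G4 stuck-at-0, G5 stuck-at-0} — 4 in all.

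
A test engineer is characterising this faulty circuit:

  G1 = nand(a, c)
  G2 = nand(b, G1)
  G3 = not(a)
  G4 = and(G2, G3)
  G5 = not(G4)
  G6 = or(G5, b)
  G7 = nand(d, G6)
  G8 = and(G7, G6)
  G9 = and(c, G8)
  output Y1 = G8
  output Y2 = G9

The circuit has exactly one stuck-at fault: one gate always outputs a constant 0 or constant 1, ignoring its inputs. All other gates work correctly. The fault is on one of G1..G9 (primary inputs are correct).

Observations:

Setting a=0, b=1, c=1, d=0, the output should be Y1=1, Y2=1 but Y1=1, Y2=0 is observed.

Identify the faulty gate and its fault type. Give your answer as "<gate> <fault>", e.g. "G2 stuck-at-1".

Fault-free values for test 1 (a=0, b=1, c=1, d=0): G1=1, G2=0, G3=1, G4=0, G5=1, G6=1, G7=1, G8=1, G9=1, giving Y1=1, Y2=1. Observed Y1=1, Y2=0.
Test 1: faults giving observed Y1=1, Y2=0 are {G9 stuck-at-0}.
Only G9 stuck-at-0 is consistent with every test.

G9 stuck-at-0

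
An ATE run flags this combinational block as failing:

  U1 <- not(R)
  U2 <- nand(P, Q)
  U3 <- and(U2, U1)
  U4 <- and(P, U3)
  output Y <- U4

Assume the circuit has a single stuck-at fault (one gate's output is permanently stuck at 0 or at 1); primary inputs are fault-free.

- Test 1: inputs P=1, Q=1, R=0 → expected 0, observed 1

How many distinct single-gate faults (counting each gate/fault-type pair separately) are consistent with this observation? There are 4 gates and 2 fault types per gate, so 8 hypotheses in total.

Fault-free: U1=1, U2=0, U3=0, U4=0 → 0. Observed 1.
  U1 stuck-at-0: output 0 ✗
  U1 stuck-at-1: output 0 ✗
  U2 stuck-at-0: output 0 ✗
  U2 stuck-at-1: output 1 ✓
  U3 stuck-at-0: output 0 ✗
  U3 stuck-at-1: output 1 ✓
  U4 stuck-at-0: output 0 ✗
  U4 stuck-at-1: output 1 ✓
Consistent faults: {U2 stuck-at-1, U3 stuck-at-1, U4 stuck-at-1} — 3 in all.

3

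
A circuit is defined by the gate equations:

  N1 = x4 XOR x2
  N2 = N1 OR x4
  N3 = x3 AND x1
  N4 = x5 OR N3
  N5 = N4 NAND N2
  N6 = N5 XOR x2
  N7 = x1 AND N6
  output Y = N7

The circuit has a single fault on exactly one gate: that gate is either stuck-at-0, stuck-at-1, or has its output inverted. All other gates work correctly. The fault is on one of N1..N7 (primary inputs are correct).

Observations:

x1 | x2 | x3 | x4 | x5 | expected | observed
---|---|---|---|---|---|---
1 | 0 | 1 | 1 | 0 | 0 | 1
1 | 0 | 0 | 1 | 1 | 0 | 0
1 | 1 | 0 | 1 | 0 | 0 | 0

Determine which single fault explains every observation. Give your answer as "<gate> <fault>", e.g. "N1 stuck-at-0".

N3 stuck-at-0

Fault-free values for test 1 (x1=1, x2=0, x3=1, x4=1, x5=0): N1=1, N2=1, N3=1, N4=1, N5=0, N6=0, N7=0, giving Y=0. Observed 1.
Test 1: faults giving observed 1 are {N2 stuck-at-0, N2 inverted output, N3 stuck-at-0, N3 inverted output, N4 stuck-at-0, N4 inverted output, N5 stuck-at-1, N5 inverted output, N6 stuck-at-1, N6 inverted output, N7 stuck-at-1, N7 inverted output}.
Test 2 (x1=1, x2=0, x3=0, x4=1, x5=1): fault-free N1=1, N2=1, N3=0, N4=1, N5=0, N6=0, N7=0 → 0; observed 0. Eliminates N2 stuck-at-0, N2 inverted output, N4 stuck-at-0, N4 inverted output, N5 stuck-at-1, N5 inverted output, N6 stuck-at-1, N6 inverted output, N7 stuck-at-1, N7 inverted output.
Test 3 (x1=1, x2=1, x3=0, x4=1, x5=0): fault-free N1=0, N2=1, N3=0, N4=0, N5=1, N6=0, N7=0 → 0; observed 0. Eliminates N3 inverted output.
Only N3 stuck-at-0 is consistent with every test.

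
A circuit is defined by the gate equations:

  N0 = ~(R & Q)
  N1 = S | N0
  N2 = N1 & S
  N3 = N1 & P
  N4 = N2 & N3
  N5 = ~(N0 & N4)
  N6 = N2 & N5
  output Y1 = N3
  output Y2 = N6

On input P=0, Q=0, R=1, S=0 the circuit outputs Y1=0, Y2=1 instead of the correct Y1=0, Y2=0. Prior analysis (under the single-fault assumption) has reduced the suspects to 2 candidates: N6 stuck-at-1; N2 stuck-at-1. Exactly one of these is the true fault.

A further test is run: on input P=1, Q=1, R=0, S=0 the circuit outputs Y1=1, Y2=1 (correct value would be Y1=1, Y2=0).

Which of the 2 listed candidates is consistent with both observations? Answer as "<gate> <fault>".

N6 stuck-at-1

Evaluate each candidate on input P=1, Q=1, R=0, S=0:
  N6 stuck-at-1: N0=1, N1=1, N2=0, N3=1, N4=0, N5=1, N6=1 [stuck-at-1] → Y1=1, Y2=1 — matches
  N2 stuck-at-1: N0=1, N1=1, N2=1 [stuck-at-1], N3=1, N4=1, N5=0, N6=0 → Y1=1, Y2=0 — eliminated
Only N6 stuck-at-1 reproduces the observed Y1=1, Y2=1.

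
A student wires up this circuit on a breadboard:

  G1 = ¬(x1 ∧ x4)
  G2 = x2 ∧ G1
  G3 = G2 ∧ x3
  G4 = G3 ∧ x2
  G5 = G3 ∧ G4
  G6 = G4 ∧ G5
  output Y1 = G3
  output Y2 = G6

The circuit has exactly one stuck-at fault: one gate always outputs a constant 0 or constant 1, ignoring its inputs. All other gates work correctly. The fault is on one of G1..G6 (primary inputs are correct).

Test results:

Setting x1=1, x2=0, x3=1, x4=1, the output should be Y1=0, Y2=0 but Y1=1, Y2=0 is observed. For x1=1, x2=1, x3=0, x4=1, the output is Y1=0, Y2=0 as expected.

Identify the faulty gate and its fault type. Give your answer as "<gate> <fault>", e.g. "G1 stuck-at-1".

Fault-free values for test 1 (x1=1, x2=0, x3=1, x4=1): G1=0, G2=0, G3=0, G4=0, G5=0, G6=0, giving Y1=0, Y2=0. Observed Y1=1, Y2=0.
Test 1: faults giving observed Y1=1, Y2=0 are {G2 stuck-at-1, G3 stuck-at-1}.
Test 2 (x1=1, x2=1, x3=0, x4=1): fault-free G1=0, G2=0, G3=0, G4=0, G5=0, G6=0 → Y1=0, Y2=0; observed Y1=0, Y2=0. Eliminates G3 stuck-at-1.
Only G2 stuck-at-1 is consistent with every test.

G2 stuck-at-1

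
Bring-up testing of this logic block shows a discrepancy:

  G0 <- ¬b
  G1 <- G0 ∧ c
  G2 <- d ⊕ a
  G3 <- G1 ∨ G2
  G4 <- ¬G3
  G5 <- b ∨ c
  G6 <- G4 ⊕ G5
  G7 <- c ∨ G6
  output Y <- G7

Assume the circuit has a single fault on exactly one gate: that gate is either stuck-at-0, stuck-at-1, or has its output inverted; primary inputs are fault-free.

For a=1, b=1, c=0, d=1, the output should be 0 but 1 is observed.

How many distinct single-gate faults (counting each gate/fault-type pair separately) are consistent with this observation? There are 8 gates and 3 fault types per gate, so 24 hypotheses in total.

Fault-free: G0=0, G1=0, G2=0, G3=0, G4=1, G5=1, G6=0, G7=0 → 0. Observed 1.
  G0: none of the 3 fault types match ✗
  G1: stuck-at-1, inverted output ✓; others ✗
  G2: stuck-at-1, inverted output ✓; others ✗
  G3: stuck-at-1, inverted output ✓; others ✗
  G4: stuck-at-0, inverted output ✓; others ✗
  G5: stuck-at-0, inverted output ✓; others ✗
  G6: stuck-at-1, inverted output ✓; others ✗
  G7: stuck-at-1, inverted output ✓; others ✗
Consistent faults: {G1 stuck-at-1, G1 inverted output, G2 stuck-at-1, G2 inverted output, G3 stuck-at-1, G3 inverted output, G4 stuck-at-0, G4 inverted output, G5 stuck-at-0, G5 inverted output, G6 stuck-at-1, G6 inverted output, G7 stuck-at-1, G7 inverted output} — 14 in all.

14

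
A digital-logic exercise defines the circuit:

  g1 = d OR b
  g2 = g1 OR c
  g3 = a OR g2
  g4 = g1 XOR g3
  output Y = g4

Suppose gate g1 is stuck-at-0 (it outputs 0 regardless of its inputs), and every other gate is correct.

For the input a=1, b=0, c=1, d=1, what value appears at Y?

Propagate with g1 forced: g1=0 [stuck-at-0], g2=1, g3=1, g4=1.
So Y = 1. (Without the fault it would be 0.)

1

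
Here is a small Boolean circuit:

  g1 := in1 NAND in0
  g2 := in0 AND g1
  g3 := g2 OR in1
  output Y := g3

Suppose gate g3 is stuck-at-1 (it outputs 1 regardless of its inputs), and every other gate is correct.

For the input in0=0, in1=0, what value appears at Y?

1

Propagate with g3 forced: g1=1, g2=0, g3=1 [stuck-at-1].
So Y = 1. (Without the fault it would be 0.)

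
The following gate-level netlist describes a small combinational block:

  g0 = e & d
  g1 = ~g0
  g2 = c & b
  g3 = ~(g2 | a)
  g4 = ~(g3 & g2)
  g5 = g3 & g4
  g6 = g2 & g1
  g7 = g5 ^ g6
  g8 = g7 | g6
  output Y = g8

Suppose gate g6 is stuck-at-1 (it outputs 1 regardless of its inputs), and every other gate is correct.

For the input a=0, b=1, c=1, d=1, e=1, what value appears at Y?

1

Propagate with g6 forced: g0=1, g1=0, g2=1, g3=0, g4=1, g5=0, g6=1 [stuck-at-1], g7=1, g8=1.
So Y = 1. (Without the fault it would be 0.)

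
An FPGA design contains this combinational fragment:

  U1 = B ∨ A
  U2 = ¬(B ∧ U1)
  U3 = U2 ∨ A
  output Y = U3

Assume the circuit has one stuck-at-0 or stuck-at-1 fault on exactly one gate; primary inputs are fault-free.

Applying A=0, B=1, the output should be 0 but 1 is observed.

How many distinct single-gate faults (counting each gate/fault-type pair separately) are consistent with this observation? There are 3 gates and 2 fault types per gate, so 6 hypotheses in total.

Fault-free: U1=1, U2=0, U3=0 → 0. Observed 1.
  U1 stuck-at-0: output 1 ✓
  U1 stuck-at-1: output 0 ✗
  U2 stuck-at-0: output 0 ✗
  U2 stuck-at-1: output 1 ✓
  U3 stuck-at-0: output 0 ✗
  U3 stuck-at-1: output 1 ✓
Consistent faults: {U1 stuck-at-0, U2 stuck-at-1, U3 stuck-at-1} — 3 in all.

3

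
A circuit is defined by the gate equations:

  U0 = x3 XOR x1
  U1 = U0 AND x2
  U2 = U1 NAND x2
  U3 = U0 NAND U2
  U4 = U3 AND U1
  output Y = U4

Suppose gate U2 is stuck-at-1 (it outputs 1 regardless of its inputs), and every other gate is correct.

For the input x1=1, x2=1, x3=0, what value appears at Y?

0

Propagate with U2 forced: U0=1, U1=1, U2=1 [stuck-at-1], U3=0, U4=0.
So Y = 0. (Without the fault it would be 1.)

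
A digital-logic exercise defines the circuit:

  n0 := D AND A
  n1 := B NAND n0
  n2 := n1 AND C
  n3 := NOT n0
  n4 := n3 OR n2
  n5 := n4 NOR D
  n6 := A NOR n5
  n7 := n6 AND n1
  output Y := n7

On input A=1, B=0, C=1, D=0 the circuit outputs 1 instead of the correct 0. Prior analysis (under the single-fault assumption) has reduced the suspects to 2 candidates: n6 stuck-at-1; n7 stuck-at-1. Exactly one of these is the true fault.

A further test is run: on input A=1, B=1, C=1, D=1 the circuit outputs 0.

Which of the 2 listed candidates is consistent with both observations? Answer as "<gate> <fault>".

n6 stuck-at-1

Evaluate each candidate on input A=1, B=1, C=1, D=1:
  n6 stuck-at-1: n0=1, n1=0, n2=0, n3=0, n4=0, n5=0, n6=1 [stuck-at-1], n7=0 → 0 — matches
  n7 stuck-at-1: n0=1, n1=0, n2=0, n3=0, n4=0, n5=0, n6=0, n7=1 [stuck-at-1] → 1 — eliminated
Only n6 stuck-at-1 reproduces the observed 0.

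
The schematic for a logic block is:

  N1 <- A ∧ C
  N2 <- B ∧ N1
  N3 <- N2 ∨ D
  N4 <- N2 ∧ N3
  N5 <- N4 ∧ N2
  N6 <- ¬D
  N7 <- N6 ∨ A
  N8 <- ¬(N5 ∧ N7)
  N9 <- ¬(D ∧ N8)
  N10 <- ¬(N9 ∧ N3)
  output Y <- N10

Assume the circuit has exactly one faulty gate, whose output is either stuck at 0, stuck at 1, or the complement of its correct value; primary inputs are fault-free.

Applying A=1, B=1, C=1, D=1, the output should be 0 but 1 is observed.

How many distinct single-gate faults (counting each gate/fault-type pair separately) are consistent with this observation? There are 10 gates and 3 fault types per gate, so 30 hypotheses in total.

18

Fault-free: N1=1, N2=1, N3=1, N4=1, N5=1, N6=0, N7=1, N8=0, N9=1, N10=0 → 0. Observed 1.
  N1: stuck-at-0, inverted output ✓; others ✗
  N2: stuck-at-0, inverted output ✓; others ✗
  N3: stuck-at-0, inverted output ✓; others ✗
  N4: stuck-at-0, inverted output ✓; others ✗
  N5: stuck-at-0, inverted output ✓; others ✗
  N6: none of the 3 fault types match ✗
  N7: stuck-at-0, inverted output ✓; others ✗
  N8: stuck-at-1, inverted output ✓; others ✗
  N9: stuck-at-0, inverted output ✓; others ✗
  N10: stuck-at-1, inverted output ✓; others ✗
Consistent faults: {N1 stuck-at-0, N1 inverted output, N2 stuck-at-0, N2 inverted output, N3 stuck-at-0, N3 inverted output, N4 stuck-at-0, N4 inverted output, N5 stuck-at-0, N5 inverted output, N7 stuck-at-0, N7 inverted output, N8 stuck-at-1, N8 inverted output, N9 stuck-at-0, N9 inverted output, N10 stuck-at-1, N10 inverted output} — 18 in all.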